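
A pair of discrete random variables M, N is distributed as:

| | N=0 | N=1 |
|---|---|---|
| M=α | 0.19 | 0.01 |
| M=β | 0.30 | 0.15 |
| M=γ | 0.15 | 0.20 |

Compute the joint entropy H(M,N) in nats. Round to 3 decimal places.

1.614 nats

H(M,N) = −Σ p(x,y)·ln p(x,y) over all 6 cells.
  cell (α,0): −0.19·ln0.19 = 0.3155
  cell (α,1): −0.01·ln0.01 = 0.0461
  cell (β,0): −0.30·ln0.30 = 0.3612
  cell (β,1): −0.15·ln0.15 = 0.2846
  cell (γ,0): −0.15·ln0.15 = 0.2846
  cell (γ,1): −0.20·ln0.20 = 0.3219
Sum = 1.614 nats.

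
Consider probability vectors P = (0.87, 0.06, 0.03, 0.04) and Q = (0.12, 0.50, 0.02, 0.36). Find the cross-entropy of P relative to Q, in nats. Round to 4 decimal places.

2.0444 nats

H(P,Q) = −Σ p·ln q.
  −0.87·ln(0.12) = 1.84463
  −0.06·ln(0.50) = 0.04159
  −0.03·ln(0.02) = 0.11736
  −0.04·ln(0.36) = 0.04087
H(P,Q) = 2.0444 nats.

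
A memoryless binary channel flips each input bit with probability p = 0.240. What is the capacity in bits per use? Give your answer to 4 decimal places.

0.2050 bits

Binary symmetric channel: C = 1 − h₂(ε) where h₂ is the binary entropy function.
h₂(0.240) = −0.240·log₂0.240 − 0.760·log₂0.760 = 0.7950.
C = 1 − 0.7950 = 0.2050 bits per channel use.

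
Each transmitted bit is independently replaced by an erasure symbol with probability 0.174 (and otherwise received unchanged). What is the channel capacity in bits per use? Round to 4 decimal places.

Binary erasure channel: capacity C = 1 − ε.
C = 1 − 0.174 = 0.8260 bits per channel use.

0.8260 bits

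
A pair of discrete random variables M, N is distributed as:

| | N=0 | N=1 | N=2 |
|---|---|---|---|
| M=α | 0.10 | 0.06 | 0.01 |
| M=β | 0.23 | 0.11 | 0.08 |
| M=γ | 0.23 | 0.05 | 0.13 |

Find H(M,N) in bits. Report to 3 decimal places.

H(M,N) = −Σ p(x,y)·log₂ p(x,y) over all 9 cells.
  cell (α,0): −0.10·log₂0.10 = 0.3322
  cell (α,1): −0.06·log₂0.06 = 0.2435
  cell (α,2): −0.01·log₂0.01 = 0.0664
  cell (β,0): −0.23·log₂0.23 = 0.4877
  cell (β,1): −0.11·log₂0.11 = 0.3503
  cell (β,2): −0.08·log₂0.08 = 0.2915
  cell (γ,0): −0.23·log₂0.23 = 0.4877
  cell (γ,1): −0.05·log₂0.05 = 0.2161
  cell (γ,2): −0.13·log₂0.13 = 0.3826
Sum = 2.858 bits.

2.858 bits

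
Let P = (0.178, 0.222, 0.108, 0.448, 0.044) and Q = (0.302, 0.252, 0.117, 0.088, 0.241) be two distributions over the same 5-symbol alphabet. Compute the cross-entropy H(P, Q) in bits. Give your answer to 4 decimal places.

H(P,Q) = −Σ p·log₂ q.
  −0.178·log₂(0.302) = 0.30747
  −0.222·log₂(0.252) = 0.44145
  −0.108·log₂(0.117) = 0.33431
  −0.448·log₂(0.088) = 1.57085
  −0.044·log₂(0.241) = 0.09033
H(P,Q) = 2.7444 bits.

2.7444 bits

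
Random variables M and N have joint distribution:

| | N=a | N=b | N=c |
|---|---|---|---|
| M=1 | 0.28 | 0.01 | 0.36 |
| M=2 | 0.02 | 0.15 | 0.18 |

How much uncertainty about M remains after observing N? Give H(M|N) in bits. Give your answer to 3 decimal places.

Chain rule: H(M|N) = H(M,N) − H(N).
Marginals: p(M) = (0.6500, 0.3500), p(N) = (0.3000, 0.1600, 0.5400).
H(M,N) = 2.0800 bits; H(N) = 1.4241 bits.
H(M|N) = 2.0800 − 1.4241 = 0.656 bits.

0.656 bits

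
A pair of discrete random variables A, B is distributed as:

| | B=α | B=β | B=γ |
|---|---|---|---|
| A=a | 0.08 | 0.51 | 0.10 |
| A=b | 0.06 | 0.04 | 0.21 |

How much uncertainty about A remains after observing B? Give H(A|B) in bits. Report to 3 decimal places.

Marginals: p(A) = (0.6900, 0.3100), p(B) = (0.1400, 0.5500, 0.3100).
H(A|B) = Σ p(B) · H(A|B=·).
  B=α: p=0.1400, H(A|B=α) = 0.9852
  B=β: p=0.5500, H(A|B=β) = 0.3760
  B=γ: p=0.3100, H(A|B=γ) = 0.9072
Weighted sum = 0.626 bits.

0.626 bits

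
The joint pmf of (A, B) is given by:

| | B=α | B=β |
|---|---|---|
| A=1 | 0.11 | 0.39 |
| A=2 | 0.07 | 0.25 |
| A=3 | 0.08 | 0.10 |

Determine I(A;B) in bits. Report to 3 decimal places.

Marginals: p(A) = (0.5000, 0.3200, 0.1800), p(B) = (0.2600, 0.7400).
I(A;B) = Σ p(x,y)·log₂[p(x,y)/(p(x)p(y))].
  (1,α): 0.11·log₂(0.8462) = -0.0265
  (1,β): 0.39·log₂(1.0541) = 0.0296
  (2,α): 0.07·log₂(0.8413) = -0.0174
  (2,β): 0.25·log₂(1.0557) = 0.0196
  (3,α): 0.08·log₂(1.7094) = 0.0619
  (3,β): 0.10·log₂(0.7508) = -0.0414
Sum = 0.026 bits.

0.026 bits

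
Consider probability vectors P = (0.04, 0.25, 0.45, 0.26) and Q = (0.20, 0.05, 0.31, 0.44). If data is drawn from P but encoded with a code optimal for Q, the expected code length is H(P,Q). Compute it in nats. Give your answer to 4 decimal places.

1.5538 nats

H(P,Q) = −Σ p·ln q.
  −0.04·ln(0.20) = 0.06438
  −0.25·ln(0.05) = 0.74893
  −0.45·ln(0.31) = 0.52703
  −0.26·ln(0.44) = 0.21345
H(P,Q) = 1.5538 nats.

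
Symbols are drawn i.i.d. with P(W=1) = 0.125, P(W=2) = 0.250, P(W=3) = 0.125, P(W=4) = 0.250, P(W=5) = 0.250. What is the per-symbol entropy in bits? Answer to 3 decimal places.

H(W) = −Σ p·log₂ p.
  −(0.125)·log₂(0.125) = 0.3750
  −(0.250)·log₂(0.250) = 0.5000
  −(0.125)·log₂(0.125) = 0.3750
  −(0.250)·log₂(0.250) = 0.5000
  −(0.250)·log₂(0.250) = 0.5000
Sum: 0.3750 + 0.5000 + 0.3750 + 0.5000 + 0.5000 = 2.250 bits.

2.250 bits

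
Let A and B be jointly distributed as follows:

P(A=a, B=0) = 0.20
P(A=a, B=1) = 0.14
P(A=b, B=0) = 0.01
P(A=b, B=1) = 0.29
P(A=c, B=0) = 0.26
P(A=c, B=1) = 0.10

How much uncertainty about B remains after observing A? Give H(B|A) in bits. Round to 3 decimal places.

0.702 bits

Chain rule: H(B|A) = H(A,B) − H(A).
Marginals: p(A) = (0.3400, 0.3000, 0.3600), p(B) = (0.4700, 0.5300).
H(A,B) = 2.2833 bits; H(A) = 1.5809 bits.
H(B|A) = 2.2833 − 1.5809 = 0.702 bits.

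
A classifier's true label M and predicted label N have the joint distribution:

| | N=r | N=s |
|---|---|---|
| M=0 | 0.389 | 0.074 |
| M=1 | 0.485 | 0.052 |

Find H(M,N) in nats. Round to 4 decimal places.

1.0646 nats

H(M,N) = −Σ p(x,y)·ln p(x,y) over all 4 cells.
  cell (0,r): −0.389·ln0.389 = 0.36728
  cell (0,s): −0.074·ln0.074 = 0.19267
  cell (1,r): −0.485·ln0.485 = 0.35095
  cell (1,s): −0.052·ln0.052 = 0.15374
Sum = 1.0646 nats.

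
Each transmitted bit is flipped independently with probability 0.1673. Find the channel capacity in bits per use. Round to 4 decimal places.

0.3485 bits

Binary symmetric channel: C = 1 − h₂(ε) where h₂ is the binary entropy function.
h₂(0.1673) = −0.1673·log₂0.1673 − 0.8327·log₂0.8327 = 0.6515.
C = 1 − 0.6515 = 0.3485 bits per channel use.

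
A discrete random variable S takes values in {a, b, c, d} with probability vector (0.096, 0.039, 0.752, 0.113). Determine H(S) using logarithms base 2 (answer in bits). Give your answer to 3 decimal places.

H(S) = −Σ p·log₂ p.
  −(0.096)·log₂(0.096) = 0.3246
  −(0.039)·log₂(0.039) = 0.1825
  −(0.752)·log₂(0.752) = 0.3092
  −(0.113)·log₂(0.113) = 0.3555
Sum: 0.3246 + 0.1825 + 0.3092 + 0.3555 = 1.172 bits.

1.172 bits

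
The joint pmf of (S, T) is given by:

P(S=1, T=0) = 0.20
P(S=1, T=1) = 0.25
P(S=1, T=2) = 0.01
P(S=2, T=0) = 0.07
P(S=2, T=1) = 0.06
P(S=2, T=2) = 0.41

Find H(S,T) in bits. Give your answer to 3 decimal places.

H(S,T) = −Σ p(x,y)·log₂ p(x,y) over all 6 cells.
  cell (1,0): −0.20·log₂0.20 = 0.4644
  cell (1,1): −0.25·log₂0.25 = 0.5000
  cell (1,2): −0.01·log₂0.01 = 0.0664
  cell (2,0): −0.07·log₂0.07 = 0.2686
  cell (2,1): −0.06·log₂0.06 = 0.2435
  cell (2,2): −0.41·log₂0.41 = 0.5274
Sum = 2.070 bits.

2.070 bits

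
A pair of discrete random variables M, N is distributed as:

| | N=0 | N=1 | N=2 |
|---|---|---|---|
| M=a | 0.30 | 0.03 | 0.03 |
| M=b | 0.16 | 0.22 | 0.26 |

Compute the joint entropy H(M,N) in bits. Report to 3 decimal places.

2.234 bits

H(M,N) = −Σ p(x,y)·log₂ p(x,y) over all 6 cells.
  cell (a,0): −0.30·log₂0.30 = 0.5211
  cell (a,1): −0.03·log₂0.03 = 0.1518
  cell (a,2): −0.03·log₂0.03 = 0.1518
  cell (b,0): −0.16·log₂0.16 = 0.4230
  cell (b,1): −0.22·log₂0.22 = 0.4806
  cell (b,2): −0.26·log₂0.26 = 0.5053
Sum = 2.234 bits.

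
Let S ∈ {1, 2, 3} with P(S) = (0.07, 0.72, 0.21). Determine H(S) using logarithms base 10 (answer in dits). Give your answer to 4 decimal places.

0.3259 dits

H(S) = −Σ p·log₁₀ p.
  −(0.07)·log₁₀(0.07) = 0.08084
  −(0.72)·log₁₀(0.72) = 0.10272
  −(0.21)·log₁₀(0.21) = 0.14233
Sum: 0.08084 + 0.10272 + 0.14233 = 0.3259 dits.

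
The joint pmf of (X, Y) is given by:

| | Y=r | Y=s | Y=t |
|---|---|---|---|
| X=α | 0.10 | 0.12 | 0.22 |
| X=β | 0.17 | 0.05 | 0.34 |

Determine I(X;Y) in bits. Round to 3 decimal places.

0.043 bits

Marginals: p(X) = (0.4400, 0.5600), p(Y) = (0.2700, 0.1700, 0.5600).
I(X;Y) = H(X) + H(Y) − H(X,Y).
H(X) = 0.9896, H(Y) = 1.4130, H(X,Y) = 2.3597.
I(X;Y) = 0.9896 + 1.4130 − 2.3597 = 0.043 bits.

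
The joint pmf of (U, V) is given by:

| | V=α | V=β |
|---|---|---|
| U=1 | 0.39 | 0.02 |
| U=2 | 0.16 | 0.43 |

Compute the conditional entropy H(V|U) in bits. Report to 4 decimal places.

Marginals: p(U) = (0.4100, 0.5900), p(V) = (0.5500, 0.4500).
H(V|U) = Σ p(U) · H(V|U=·).
  U=1: p=0.4100, H(V|U=1) = 0.2812
  U=2: p=0.5900, H(V|U=2) = 0.8432
Weighted sum = 0.6128 bits.

0.6128 bits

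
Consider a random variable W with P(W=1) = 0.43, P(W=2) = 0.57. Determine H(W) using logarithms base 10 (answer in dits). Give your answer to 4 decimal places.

H(W) = −Σ p·log₁₀ p.
  −(0.43)·log₁₀(0.43) = 0.15761
  −(0.57)·log₁₀(0.57) = 0.13915
Sum: 0.15761 + 0.13915 = 0.2968 dits.

0.2968 dits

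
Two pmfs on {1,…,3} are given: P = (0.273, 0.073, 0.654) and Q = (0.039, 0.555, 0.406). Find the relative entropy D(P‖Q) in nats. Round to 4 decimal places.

D(P‖Q) = Σ p·ln(p/q).
  0.273·ln(0.273/0.039) = 0.53123
  0.073·ln(0.073/0.555) = -0.14808
  0.654·ln(0.654/0.406) = 0.31180
D(P‖Q) = 0.6949 nats.

0.6949 nats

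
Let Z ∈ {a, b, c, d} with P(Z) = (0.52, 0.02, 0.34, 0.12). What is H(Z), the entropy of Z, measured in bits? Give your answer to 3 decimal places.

H(Z) = −Σ p·log₂ p.
  −(0.52)·log₂(0.52) = 0.4906
  −(0.02)·log₂(0.02) = 0.1129
  −(0.34)·log₂(0.34) = 0.5292
  −(0.12)·log₂(0.12) = 0.3671
Sum: 0.4906 + 0.1129 + 0.5292 + 0.3671 = 1.500 bits.

1.500 bits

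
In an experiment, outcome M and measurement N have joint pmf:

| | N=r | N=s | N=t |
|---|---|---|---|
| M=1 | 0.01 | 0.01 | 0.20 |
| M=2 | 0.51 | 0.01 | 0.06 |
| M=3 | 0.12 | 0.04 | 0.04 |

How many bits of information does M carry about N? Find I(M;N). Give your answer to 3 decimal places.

Marginals: p(M) = (0.2200, 0.5800, 0.2000), p(N) = (0.6400, 0.0600, 0.3000).
I(M;N) = Σ p(x,y)·log₂[p(x,y)/(p(x)p(y))].
  (1,r): 0.01·log₂(0.0710) = -0.0382
  (1,s): 0.01·log₂(0.7576) = -0.0040
  (1,t): 0.20·log₂(3.0303) = 0.3199
  (2,r): 0.51·log₂(1.3739) = 0.2337
  (2,s): 0.01·log₂(0.2874) = -0.0180
  (2,t): 0.06·log₂(0.3448) = -0.0922
  (3,r): 0.12·log₂(0.9375) = -0.0112
  (3,s): 0.04·log₂(3.3333) = 0.0695
  (3,t): 0.04·log₂(0.6667) = -0.0234
Sum = 0.436 bits.

0.436 bits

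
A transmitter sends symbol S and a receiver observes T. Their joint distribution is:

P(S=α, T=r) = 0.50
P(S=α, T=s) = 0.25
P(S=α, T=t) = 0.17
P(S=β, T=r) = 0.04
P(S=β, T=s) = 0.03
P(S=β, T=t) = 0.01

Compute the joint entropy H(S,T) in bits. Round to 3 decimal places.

1.839 bits

H(S,T) = −Σ p(x,y)·log₂ p(x,y) over all 6 cells.
  cell (α,r): −0.50·log₂0.50 = 0.5000
  cell (α,s): −0.25·log₂0.25 = 0.5000
  cell (α,t): −0.17·log₂0.17 = 0.4346
  cell (β,r): −0.04·log₂0.04 = 0.1858
  cell (β,s): −0.03·log₂0.03 = 0.1518
  cell (β,t): −0.01·log₂0.01 = 0.0664
Sum = 1.839 bits.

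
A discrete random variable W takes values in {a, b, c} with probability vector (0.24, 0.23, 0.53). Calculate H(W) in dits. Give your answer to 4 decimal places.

H(W) = −Σ p·log₁₀ p.
  −(0.24)·log₁₀(0.24) = 0.14875
  −(0.23)·log₁₀(0.23) = 0.14680
  −(0.53)·log₁₀(0.53) = 0.14613
Sum: 0.14875 + 0.14680 + 0.14613 = 0.4417 dits.

0.4417 dits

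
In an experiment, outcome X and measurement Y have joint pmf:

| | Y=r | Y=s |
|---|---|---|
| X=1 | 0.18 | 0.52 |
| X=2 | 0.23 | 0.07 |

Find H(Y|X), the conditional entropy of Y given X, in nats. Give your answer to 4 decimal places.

0.5620 nats

Chain rule: H(Y|X) = H(X,Y) − H(X).
Marginals: p(X) = (0.7000, 0.3000), p(Y) = (0.4100, 0.5900).
H(X,Y) = 1.1729 nats; H(X) = 0.6109 nats.
H(Y|X) = 1.1729 − 0.6109 = 0.5620 nats.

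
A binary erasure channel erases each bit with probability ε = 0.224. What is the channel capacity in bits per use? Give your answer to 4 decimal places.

Binary erasure channel: capacity C = 1 − ε.
C = 1 − 0.224 = 0.7760 bits per channel use.

0.7760 bits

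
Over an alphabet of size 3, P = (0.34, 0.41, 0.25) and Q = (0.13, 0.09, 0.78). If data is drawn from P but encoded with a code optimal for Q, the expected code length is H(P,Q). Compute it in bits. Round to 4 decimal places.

H(P,Q) = −Σ p·log₂ q.
  −0.34·log₂(0.13) = 1.00076
  −0.41·log₂(0.09) = 1.42431
  −0.25·log₂(0.78) = 0.08961
H(P,Q) = 2.5147 bits.

2.5147 bits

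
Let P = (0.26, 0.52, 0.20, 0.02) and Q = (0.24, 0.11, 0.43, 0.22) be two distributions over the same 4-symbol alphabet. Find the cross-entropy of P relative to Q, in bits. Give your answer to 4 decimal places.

H(P,Q) = −Σ p·log₂ q.
  −0.26·log₂(0.24) = 0.53531
  −0.52·log₂(0.11) = 1.65590
  −0.20·log₂(0.43) = 0.24352
  −0.02·log₂(0.22) = 0.04369
H(P,Q) = 2.4784 bits.

2.4784 bits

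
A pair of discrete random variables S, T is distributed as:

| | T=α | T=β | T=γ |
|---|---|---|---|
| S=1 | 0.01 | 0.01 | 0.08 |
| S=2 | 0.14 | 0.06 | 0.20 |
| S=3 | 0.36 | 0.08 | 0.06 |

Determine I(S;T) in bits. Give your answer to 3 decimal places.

0.201 bits

Marginals: p(S) = (0.1000, 0.4000, 0.5000), p(T) = (0.5100, 0.1500, 0.3400).
I(S;T) = H(S) + H(T) − H(S,T).
H(S) = 1.3610, H(T) = 1.4351, H(S,T) = 2.5951.
I(S;T) = 1.3610 + 1.4351 − 2.5951 = 0.201 bits.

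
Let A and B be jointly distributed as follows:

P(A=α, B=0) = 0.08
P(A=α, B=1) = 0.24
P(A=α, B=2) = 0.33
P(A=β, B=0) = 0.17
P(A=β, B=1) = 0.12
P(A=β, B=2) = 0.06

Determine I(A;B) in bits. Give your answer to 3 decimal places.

0.136 bits

Marginals: p(A) = (0.6500, 0.3500), p(B) = (0.2500, 0.3600, 0.3900).
I(A;B) = Σ p(x,y)·log₂[p(x,y)/(p(x)p(y))].
  (α,0): 0.08·log₂(0.4923) = -0.0818
  (α,1): 0.24·log₂(1.0256) = 0.0088
  (α,2): 0.33·log₂(1.3018) = 0.1256
  (β,0): 0.17·log₂(1.9429) = 0.1629
  (β,1): 0.12·log₂(0.9524) = -0.0084
  (β,2): 0.06·log₂(0.4396) = -0.0712
Sum = 0.136 bits.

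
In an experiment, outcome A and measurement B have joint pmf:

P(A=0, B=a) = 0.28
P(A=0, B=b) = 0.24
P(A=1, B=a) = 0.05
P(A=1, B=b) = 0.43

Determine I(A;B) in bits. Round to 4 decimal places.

Marginals: p(A) = (0.5200, 0.4800), p(B) = (0.3300, 0.6700).
I(A;B) = Σ p(x,y)·log₂[p(x,y)/(p(x)p(y))].
  (0,a): 0.28·log₂(1.6317) = 0.19779
  (0,b): 0.24·log₂(0.6889) = -0.12905
  (1,a): 0.05·log₂(0.3157) = -0.08318
  (1,b): 0.43·log₂(1.3371) = 0.18020
Sum = 0.1658 bits.

0.1658 bits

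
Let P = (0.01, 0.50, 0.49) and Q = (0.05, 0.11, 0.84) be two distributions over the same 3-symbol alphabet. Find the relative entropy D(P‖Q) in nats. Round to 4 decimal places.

D(P‖Q) = Σ p·ln(p/q).
  0.01·ln(0.01/0.05) = -0.01609
  0.50·ln(0.50/0.11) = 0.75706
  0.49·ln(0.49/0.84) = -0.26411
D(P‖Q) = 0.4769 nats.

0.4769 nats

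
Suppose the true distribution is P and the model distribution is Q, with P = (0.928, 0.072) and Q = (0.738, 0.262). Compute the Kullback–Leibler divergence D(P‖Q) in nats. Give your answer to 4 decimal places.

0.1196 nats

D(P‖Q) = Σ p·ln(p/q).
  0.928·ln(0.928/0.738) = 0.21259
  0.072·ln(0.072/0.262) = -0.09300
D(P‖Q) = 0.1196 nats.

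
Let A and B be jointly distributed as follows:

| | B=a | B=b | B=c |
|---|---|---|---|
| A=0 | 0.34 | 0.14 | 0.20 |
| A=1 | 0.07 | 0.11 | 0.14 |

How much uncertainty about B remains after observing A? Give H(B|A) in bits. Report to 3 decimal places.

Marginals: p(A) = (0.6800, 0.3200), p(B) = (0.4100, 0.2500, 0.3400).
H(B|A) = Σ p(A) · H(B|A=·).
  A=0: p=0.6800, H(B|A=0) = 1.4887
  A=1: p=0.3200, H(B|A=1) = 1.5310
Weighted sum = 1.502 bits.

1.502 bits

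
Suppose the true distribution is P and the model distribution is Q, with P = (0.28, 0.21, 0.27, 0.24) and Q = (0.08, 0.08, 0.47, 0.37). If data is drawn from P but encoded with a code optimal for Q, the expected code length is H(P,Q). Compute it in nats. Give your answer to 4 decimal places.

H(P,Q) = −Σ p·ln q.
  −0.28·ln(0.08) = 0.70720
  −0.21·ln(0.08) = 0.53040
  −0.27·ln(0.47) = 0.20386
  −0.24·ln(0.37) = 0.23862
H(P,Q) = 1.6801 nats.

1.6801 nats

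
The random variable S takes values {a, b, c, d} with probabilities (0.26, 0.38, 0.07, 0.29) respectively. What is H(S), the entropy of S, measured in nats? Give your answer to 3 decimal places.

H(S) = −Σ p·ln p.
  −(0.26)·ln(0.26) = 0.3502
  −(0.38)·ln(0.38) = 0.3677
  −(0.07)·ln(0.07) = 0.1861
  −(0.29)·ln(0.29) = 0.3590
Sum: 0.3502 + 0.3677 + 0.1861 + 0.3590 = 1.263 nats.

1.263 nats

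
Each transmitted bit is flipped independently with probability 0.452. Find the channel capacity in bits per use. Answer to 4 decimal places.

Binary symmetric channel: C = 1 − h₂(ε) where h₂ is the binary entropy function.
h₂(0.452) = −0.452·log₂0.452 − 0.548·log₂0.548 = 0.9933.
C = 1 − 0.9933 = 0.0067 bits per channel use.

0.0067 bits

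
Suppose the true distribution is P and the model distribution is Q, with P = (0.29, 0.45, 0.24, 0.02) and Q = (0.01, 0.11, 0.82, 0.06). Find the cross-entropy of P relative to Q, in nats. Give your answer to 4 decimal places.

H(P,Q) = −Σ p·ln q.
  −0.29·ln(0.01) = 1.33550
  −0.45·ln(0.11) = 0.99327
  −0.24·ln(0.82) = 0.04763
  −0.02·ln(0.06) = 0.05627
H(P,Q) = 2.4327 nats.

2.4327 nats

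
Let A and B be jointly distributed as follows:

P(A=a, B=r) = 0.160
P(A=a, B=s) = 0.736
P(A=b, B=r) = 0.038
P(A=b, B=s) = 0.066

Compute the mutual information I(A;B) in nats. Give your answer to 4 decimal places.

0.0089 nats

Marginals: p(A) = (0.8960, 0.1040), p(B) = (0.1980, 0.8020).
I(A;B) = Σ p(x,y)·ln[p(x,y)/(p(x)p(y))].
  (a,r): 0.160·ln(0.9019) = -0.01652
  (a,s): 0.736·ln(1.0242) = 0.01762
  (b,r): 0.038·ln(1.8454) = 0.02328
  (b,s): 0.066·ln(0.7913) = -0.01545
Sum = 0.0089 nats.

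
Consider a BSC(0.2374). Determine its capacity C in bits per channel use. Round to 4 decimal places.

Binary symmetric channel: C = 1 − h₂(ε) where h₂ is the binary entropy function.
h₂(0.2374) = −0.2374·log₂0.2374 − 0.7626·log₂0.7626 = 0.7907.
C = 1 − 0.7907 = 0.2093 bits per channel use.

0.2093 bits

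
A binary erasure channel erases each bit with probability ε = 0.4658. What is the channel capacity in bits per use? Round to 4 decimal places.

0.5342 bits

Binary erasure channel: capacity C = 1 − ε.
C = 1 − 0.4658 = 0.5342 bits per channel use.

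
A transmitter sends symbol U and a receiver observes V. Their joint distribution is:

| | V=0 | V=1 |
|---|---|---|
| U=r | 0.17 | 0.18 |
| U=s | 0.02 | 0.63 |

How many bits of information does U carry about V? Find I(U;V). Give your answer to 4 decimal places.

Marginals: p(U) = (0.3500, 0.6500), p(V) = (0.1900, 0.8100).
I(U;V) = Σ p(x,y)·log₂[p(x,y)/(p(x)p(y))].
  (r,0): 0.17·log₂(2.5564) = 0.23020
  (r,1): 0.18·log₂(0.6349) = -0.11796
  (s,0): 0.02·log₂(0.1619) = -0.05253
  (s,1): 0.63·log₂(1.1966) = 0.16312
Sum = 0.2228 bits.

0.2228 bits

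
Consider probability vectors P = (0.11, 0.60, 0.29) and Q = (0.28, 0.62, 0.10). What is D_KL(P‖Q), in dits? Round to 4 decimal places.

D(P‖Q) = Σ p·log₁₀(p/q).
  0.11·log₁₀(0.11/0.28) = -0.04463
  0.60·log₁₀(0.60/0.62) = -0.00854
  0.29·log₁₀(0.29/0.10) = 0.13410
D(P‖Q) = 0.0809 dits.

0.0809 dits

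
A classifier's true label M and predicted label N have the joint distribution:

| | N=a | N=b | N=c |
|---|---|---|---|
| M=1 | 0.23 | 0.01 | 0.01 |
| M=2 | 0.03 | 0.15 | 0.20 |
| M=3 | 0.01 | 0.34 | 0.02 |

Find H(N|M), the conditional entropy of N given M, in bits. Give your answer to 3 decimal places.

Chain rule: H(N|M) = H(M,N) − H(M).
Marginals: p(M) = (0.2500, 0.3800, 0.3700), p(N) = (0.2700, 0.5000, 0.2300).
H(M,N) = 2.3557 bits; H(M) = 1.5612 bits.
H(N|M) = 2.3557 − 1.5612 = 0.795 bits.

0.795 bits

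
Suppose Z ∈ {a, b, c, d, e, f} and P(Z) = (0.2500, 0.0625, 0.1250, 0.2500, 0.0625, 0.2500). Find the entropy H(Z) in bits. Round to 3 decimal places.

H(Z) = −Σ p·log₂ p.
  −(0.2500)·log₂(0.2500) = 0.5000
  −(0.0625)·log₂(0.0625) = 0.2500
  −(0.1250)·log₂(0.1250) = 0.3750
  −(0.2500)·log₂(0.2500) = 0.5000
  −(0.0625)·log₂(0.0625) = 0.2500
  −(0.2500)·log₂(0.2500) = 0.5000
Sum: 0.5000 + 0.2500 + 0.3750 + 0.5000 + 0.2500 + 0.5000 = 2.375 bits.

2.375 bits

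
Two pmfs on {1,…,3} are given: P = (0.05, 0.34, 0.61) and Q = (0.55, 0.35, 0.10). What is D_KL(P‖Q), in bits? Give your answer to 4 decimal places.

1.4042 bits

D(P‖Q) = Σ p·log₂(p/q).
  0.05·log₂(0.05/0.55) = -0.17297
  0.34·log₂(0.34/0.35) = -0.01422
  0.61·log₂(0.61/0.10) = 1.59137
D(P‖Q) = 1.4042 bits.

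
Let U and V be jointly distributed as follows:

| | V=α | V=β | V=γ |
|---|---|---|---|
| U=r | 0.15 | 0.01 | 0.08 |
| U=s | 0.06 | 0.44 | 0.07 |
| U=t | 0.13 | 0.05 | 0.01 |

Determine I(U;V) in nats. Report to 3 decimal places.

Marginals: p(U) = (0.2400, 0.5700, 0.1900), p(V) = (0.3400, 0.5000, 0.1600).
I(U;V) = Σ p(x,y)·ln[p(x,y)/(p(x)p(y))].
  (r,α): 0.15·ln(1.8382) = 0.0913
  (r,β): 0.01·ln(0.0833) = -0.0248
  (r,γ): 0.08·ln(2.0833) = 0.0587
  (s,α): 0.06·ln(0.3096) = -0.0703
  (s,β): 0.44·ln(1.5439) = 0.1911
  (s,γ): 0.07·ln(0.7675) = -0.0185
  (t,α): 0.13·ln(2.0124) = 0.0909
  (t,β): 0.05·ln(0.5263) = -0.0321
  (t,γ): 0.01·ln(0.3289) = -0.0111
Sum = 0.275 nats.

0.275 nats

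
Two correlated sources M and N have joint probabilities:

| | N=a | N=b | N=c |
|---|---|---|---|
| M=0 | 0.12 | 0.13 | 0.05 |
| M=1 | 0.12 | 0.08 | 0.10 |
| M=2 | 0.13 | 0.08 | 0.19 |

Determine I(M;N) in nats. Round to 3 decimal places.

Marginals: p(M) = (0.3000, 0.3000, 0.4000), p(N) = (0.3700, 0.2900, 0.3400).
I(M;N) = H(M) + H(N) − H(M,N).
H(M) = 1.0889, H(N) = 1.0937, H(M,N) = 2.1390.
I(M;N) = 1.0889 + 1.0937 − 2.1390 = 0.044 nats.

0.044 nats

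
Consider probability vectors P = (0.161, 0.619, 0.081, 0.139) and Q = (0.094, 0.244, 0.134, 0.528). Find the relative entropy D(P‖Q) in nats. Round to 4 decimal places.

0.4366 nats

D(P‖Q) = Σ p·ln(p/q).
  0.161·ln(0.161/0.094) = 0.08664
  0.619·ln(0.619/0.244) = 0.57625
  0.081·ln(0.081/0.134) = -0.04077
  0.139·ln(0.139/0.528) = -0.18551
D(P‖Q) = 0.4366 nats.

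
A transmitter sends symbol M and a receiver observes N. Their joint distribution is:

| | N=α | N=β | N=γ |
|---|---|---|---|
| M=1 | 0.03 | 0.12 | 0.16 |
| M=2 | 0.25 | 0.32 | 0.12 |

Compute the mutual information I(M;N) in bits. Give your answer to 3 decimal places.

0.108 bits

Marginals: p(M) = (0.3100, 0.6900), p(N) = (0.2800, 0.4400, 0.2800).
I(M;N) = H(M) + H(N) − H(M,N).
H(M) = 0.8932, H(N) = 1.5496, H(M,N) = 2.3350.
I(M;N) = 0.8932 + 1.5496 − 2.3350 = 0.108 bits.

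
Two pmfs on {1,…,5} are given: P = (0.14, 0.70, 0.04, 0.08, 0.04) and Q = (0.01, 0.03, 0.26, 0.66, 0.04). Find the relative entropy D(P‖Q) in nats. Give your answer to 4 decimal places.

D(P‖Q) = Σ p·ln(p/q).
  0.14·ln(0.14/0.01) = 0.36947
  0.70·ln(0.70/0.03) = 2.20492
  0.04·ln(0.04/0.26) = -0.07487
  0.08·ln(0.08/0.66) = -0.16882
  0.04·ln(0.04/0.04) = 0.00000
D(P‖Q) = 2.3307 nats.

2.3307 nats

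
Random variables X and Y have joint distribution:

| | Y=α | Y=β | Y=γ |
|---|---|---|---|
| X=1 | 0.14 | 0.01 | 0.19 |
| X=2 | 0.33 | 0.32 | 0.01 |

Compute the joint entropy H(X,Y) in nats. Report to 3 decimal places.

1.413 nats

H(X,Y) = −Σ p(x,y)·ln p(x,y) over all 6 cells.
  cell (1,α): −0.14·ln0.14 = 0.2753
  cell (1,β): −0.01·ln0.01 = 0.0461
  cell (1,γ): −0.19·ln0.19 = 0.3155
  cell (2,α): −0.33·ln0.33 = 0.3659
  cell (2,β): −0.32·ln0.32 = 0.3646
  cell (2,γ): −0.01·ln0.01 = 0.0461
Sum = 1.413 nats.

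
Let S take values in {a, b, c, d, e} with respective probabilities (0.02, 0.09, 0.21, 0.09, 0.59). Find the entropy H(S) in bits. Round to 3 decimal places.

H(S) = −Σ p·log₂ p.
  −(0.02)·log₂(0.02) = 0.1129
  −(0.09)·log₂(0.09) = 0.3127
  −(0.21)·log₂(0.21) = 0.4728
  −(0.09)·log₂(0.09) = 0.3127
  −(0.59)·log₂(0.59) = 0.4491
Sum: 0.1129 + 0.3127 + 0.4728 + 0.3127 + 0.4491 = 1.660 bits.

1.660 bits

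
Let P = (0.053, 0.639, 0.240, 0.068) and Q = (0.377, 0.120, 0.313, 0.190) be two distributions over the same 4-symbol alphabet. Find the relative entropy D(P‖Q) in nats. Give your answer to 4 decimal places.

D(P‖Q) = Σ p·ln(p/q).
  0.053·ln(0.053/0.377) = -0.10398
  0.639·ln(0.639/0.120) = 1.06867
  0.240·ln(0.240/0.313) = -0.06374
  0.068·ln(0.068/0.190) = -0.06987
D(P‖Q) = 0.8311 nats.

0.8311 nats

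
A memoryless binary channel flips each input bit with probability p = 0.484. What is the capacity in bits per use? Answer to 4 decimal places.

0.0007 bits

Binary symmetric channel: C = 1 − h₂(ε) where h₂ is the binary entropy function.
h₂(0.484) = −0.484·log₂0.484 − 0.516·log₂0.516 = 0.9993.
C = 1 − 0.9993 = 0.0007 bits per channel use.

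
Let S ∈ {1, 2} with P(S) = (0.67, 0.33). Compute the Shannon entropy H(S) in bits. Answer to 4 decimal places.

H(S) = −Σ p·log₂ p.
  −(0.67)·log₂(0.67) = 0.38710
  −(0.33)·log₂(0.33) = 0.52782
Sum: 0.38710 + 0.52782 = 0.9149 bits.

0.9149 bits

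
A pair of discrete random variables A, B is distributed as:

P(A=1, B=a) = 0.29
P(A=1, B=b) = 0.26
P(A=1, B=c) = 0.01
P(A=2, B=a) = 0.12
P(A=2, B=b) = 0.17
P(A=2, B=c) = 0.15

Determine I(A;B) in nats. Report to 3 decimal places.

0.112 nats

Marginals: p(A) = (0.5600, 0.4400), p(B) = (0.4100, 0.4300, 0.1600).
I(A;B) = H(A) + H(B) − H(A,B).
H(A) = 0.6859, H(B) = 1.0217, H(A,B) = 1.5955.
I(A;B) = 0.6859 + 1.0217 − 1.5955 = 0.112 nats.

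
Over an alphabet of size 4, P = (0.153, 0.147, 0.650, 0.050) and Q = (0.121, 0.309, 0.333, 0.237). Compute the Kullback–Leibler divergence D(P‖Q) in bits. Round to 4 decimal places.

D(P‖Q) = Σ p·log₂(p/q).
  0.153·log₂(0.153/0.121) = 0.05179
  0.147·log₂(0.147/0.309) = -0.15755
  0.650·log₂(0.650/0.333) = 0.62720
  0.050·log₂(0.050/0.237) = -0.11224
D(P‖Q) = 0.4092 bits.

0.4092 bits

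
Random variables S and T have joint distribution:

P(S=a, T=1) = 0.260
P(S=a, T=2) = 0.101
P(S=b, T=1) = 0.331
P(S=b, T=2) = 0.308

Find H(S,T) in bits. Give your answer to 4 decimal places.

H(S,T) = −Σ p(x,y)·log₂ p(x,y) over all 4 cells.
  cell (a,1): −0.260·log₂0.260 = 0.50529
  cell (a,2): −0.101·log₂0.101 = 0.33406
  cell (b,1): −0.331·log₂0.331 = 0.52798
  cell (b,2): −0.308·log₂0.308 = 0.52329
Sum = 1.8906 bits.

1.8906 bits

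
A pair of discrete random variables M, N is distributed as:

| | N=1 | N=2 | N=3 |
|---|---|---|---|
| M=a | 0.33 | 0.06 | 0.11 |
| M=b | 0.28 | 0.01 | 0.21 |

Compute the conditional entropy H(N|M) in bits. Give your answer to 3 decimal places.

Marginals: p(M) = (0.5000, 0.5000), p(N) = (0.6100, 0.0700, 0.3200).
H(N|M) = Σ p(M) · H(N|M=·).
  M=a: p=0.5000, H(N|M=a) = 1.2433
  M=b: p=0.5000, H(N|M=b) = 1.1070
Weighted sum = 1.175 bits.

1.175 bits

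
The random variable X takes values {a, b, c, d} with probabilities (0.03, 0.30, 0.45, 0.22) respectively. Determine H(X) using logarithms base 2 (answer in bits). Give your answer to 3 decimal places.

H(X) = −Σ p·log₂ p.
  −(0.03)·log₂(0.03) = 0.1518
  −(0.30)·log₂(0.30) = 0.5211
  −(0.45)·log₂(0.45) = 0.5184
  −(0.22)·log₂(0.22) = 0.4806
Sum: 0.1518 + 0.5211 + 0.5184 + 0.4806 = 1.672 bits.

1.672 bits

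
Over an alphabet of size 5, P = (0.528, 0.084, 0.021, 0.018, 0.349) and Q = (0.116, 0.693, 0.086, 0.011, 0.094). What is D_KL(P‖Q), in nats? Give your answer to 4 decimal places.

1.0600 nats

D(P‖Q) = Σ p·ln(p/q).
  0.528·ln(0.528/0.116) = 0.80019
  0.084·ln(0.084/0.693) = -0.17726
  0.021·ln(0.021/0.086) = -0.02961
  0.018·ln(0.018/0.011) = 0.00886
  0.349·ln(0.349/0.094) = 0.45781
D(P‖Q) = 1.0600 nats.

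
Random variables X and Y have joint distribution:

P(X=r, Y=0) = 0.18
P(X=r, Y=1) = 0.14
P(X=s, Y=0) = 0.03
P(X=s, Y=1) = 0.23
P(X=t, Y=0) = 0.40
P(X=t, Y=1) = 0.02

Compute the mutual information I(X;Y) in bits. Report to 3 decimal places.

0.398 bits

Marginals: p(X) = (0.3200, 0.2600, 0.4200), p(Y) = (0.6100, 0.3900).
I(X;Y) = H(X) + H(Y) − H(X,Y).
H(X) = 1.5570, H(Y) = 0.9648, H(X,Y) = 2.1235.
I(X;Y) = 1.5570 + 0.9648 − 2.1235 = 0.398 bits.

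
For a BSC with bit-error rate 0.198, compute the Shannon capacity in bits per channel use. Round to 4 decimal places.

0.2821 bits

Binary symmetric channel: C = 1 − h₂(ε) where h₂ is the binary entropy function.
h₂(0.198) = −0.198·log₂0.198 − 0.802·log₂0.802 = 0.7179.
C = 1 − 0.7179 = 0.2821 bits per channel use.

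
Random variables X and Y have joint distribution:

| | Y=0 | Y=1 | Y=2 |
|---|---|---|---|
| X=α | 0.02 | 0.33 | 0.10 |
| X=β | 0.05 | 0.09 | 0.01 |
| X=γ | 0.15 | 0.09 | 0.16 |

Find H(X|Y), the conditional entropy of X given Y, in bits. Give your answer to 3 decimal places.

Chain rule: H(X|Y) = H(X,Y) − H(Y).
Marginals: p(X) = (0.4500, 0.1500, 0.4000), p(Y) = (0.2200, 0.5100, 0.2700).
H(X,Y) = 2.7143 bits; H(Y) = 1.4860 bits.
H(X|Y) = 2.7143 − 1.4860 = 1.228 bits.

1.228 bits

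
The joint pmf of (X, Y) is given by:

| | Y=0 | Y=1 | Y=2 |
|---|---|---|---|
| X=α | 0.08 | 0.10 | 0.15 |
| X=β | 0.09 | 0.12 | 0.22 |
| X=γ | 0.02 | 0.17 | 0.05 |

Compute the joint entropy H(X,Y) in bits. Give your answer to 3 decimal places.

2.958 bits

H(X,Y) = −Σ p(x,y)·log₂ p(x,y) over all 9 cells.
  cell (α,0): −0.08·log₂0.08 = 0.2915
  cell (α,1): −0.10·log₂0.10 = 0.3322
  cell (α,2): −0.15·log₂0.15 = 0.4105
  cell (β,0): −0.09·log₂0.09 = 0.3127
  cell (β,1): −0.12·log₂0.12 = 0.3671
  cell (β,2): −0.22·log₂0.22 = 0.4806
  cell (γ,0): −0.02·log₂0.02 = 0.1129
  cell (γ,1): −0.17·log₂0.17 = 0.4346
  cell (γ,2): −0.05·log₂0.05 = 0.2161
Sum = 2.958 bits.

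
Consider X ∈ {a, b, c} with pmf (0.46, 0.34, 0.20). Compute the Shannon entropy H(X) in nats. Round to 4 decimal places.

1.0459 nats

H(X) = −Σ p·ln p.
  −(0.46)·ln(0.46) = 0.35720
  −(0.34)·ln(0.34) = 0.36680
  −(0.20)·ln(0.20) = 0.32189
Sum: 0.35720 + 0.36680 + 0.32189 = 1.0459 nats.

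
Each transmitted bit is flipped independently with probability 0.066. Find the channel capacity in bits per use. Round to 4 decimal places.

Binary symmetric channel: C = 1 − h₂(ε) where h₂ is the binary entropy function.
h₂(0.066) = −0.066·log₂0.066 − 0.934·log₂0.934 = 0.3508.
C = 1 − 0.3508 = 0.6492 bits per channel use.

0.6492 bits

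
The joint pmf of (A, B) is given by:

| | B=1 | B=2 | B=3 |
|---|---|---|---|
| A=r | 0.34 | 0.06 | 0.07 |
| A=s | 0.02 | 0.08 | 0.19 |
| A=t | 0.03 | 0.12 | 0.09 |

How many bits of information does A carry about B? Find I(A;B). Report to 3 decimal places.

0.357 bits

Marginals: p(A) = (0.4700, 0.2900, 0.2400), p(B) = (0.3900, 0.2600, 0.3500).
I(A;B) = H(A) + H(B) − H(A,B).
H(A) = 1.5240, H(B) = 1.5652, H(A,B) = 2.7324.
I(A;B) = 1.5240 + 1.5652 − 2.7324 = 0.357 bits.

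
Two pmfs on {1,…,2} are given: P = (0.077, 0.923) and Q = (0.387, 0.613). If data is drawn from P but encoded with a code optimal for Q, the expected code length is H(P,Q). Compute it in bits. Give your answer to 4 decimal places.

0.7571 bits

H(P,Q) = −Σ p·log₂ q.
  −0.077·log₂(0.387) = 0.10546
  −0.923·log₂(0.613) = 0.65168
H(P,Q) = 0.7571 bits.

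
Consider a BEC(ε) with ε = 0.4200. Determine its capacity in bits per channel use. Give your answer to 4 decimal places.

0.5800 bits

Binary erasure channel: capacity C = 1 − ε.
C = 1 − 0.4200 = 0.5800 bits per channel use.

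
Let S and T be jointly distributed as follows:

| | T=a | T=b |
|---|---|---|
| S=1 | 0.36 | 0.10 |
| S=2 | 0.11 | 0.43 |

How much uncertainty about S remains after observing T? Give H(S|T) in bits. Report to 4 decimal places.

Chain rule: H(S|T) = H(S,T) − H(T).
Marginals: p(S) = (0.4600, 0.5400), p(T) = (0.4700, 0.5300).
H(S,T) = 1.7367 bits; H(T) = 0.9974 bits.
H(S|T) = 1.7367 − 0.9974 = 0.7393 bits.

0.7393 bits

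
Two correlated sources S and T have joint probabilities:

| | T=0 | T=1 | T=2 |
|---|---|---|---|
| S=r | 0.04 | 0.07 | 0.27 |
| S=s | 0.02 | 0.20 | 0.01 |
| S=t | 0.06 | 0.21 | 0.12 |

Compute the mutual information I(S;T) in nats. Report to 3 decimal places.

0.181 nats

Marginals: p(S) = (0.3800, 0.2300, 0.3900), p(T) = (0.1200, 0.4800, 0.4000).
I(S;T) = H(S) + H(T) − H(S,T).
H(S) = 1.0729, H(T) = 0.9733, H(S,T) = 1.8656.
I(S;T) = 1.0729 + 0.9733 − 1.8656 = 0.181 nats.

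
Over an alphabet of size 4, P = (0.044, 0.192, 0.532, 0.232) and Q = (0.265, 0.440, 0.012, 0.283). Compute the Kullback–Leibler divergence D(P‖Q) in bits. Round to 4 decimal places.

2.5000 bits

D(P‖Q) = Σ p·log₂(p/q).
  0.044·log₂(0.044/0.265) = -0.11398
  0.192·log₂(0.192/0.440) = -0.22971
  0.532·log₂(0.532/0.012) = 2.91021
  0.232·log₂(0.232/0.283) = -0.06651
D(P‖Q) = 2.5000 bits.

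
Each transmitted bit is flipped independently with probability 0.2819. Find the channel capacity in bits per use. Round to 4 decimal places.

0.1420 bits

Binary symmetric channel: C = 1 − h₂(ε) where h₂ is the binary entropy function.
h₂(0.2819) = −0.2819·log₂0.2819 − 0.7181·log₂0.7181 = 0.8580.
C = 1 − 0.8580 = 0.1420 bits per channel use.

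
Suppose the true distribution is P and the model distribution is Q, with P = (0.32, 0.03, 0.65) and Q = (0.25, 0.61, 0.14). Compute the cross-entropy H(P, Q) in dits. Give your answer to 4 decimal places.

0.7541 dits

H(P,Q) = −Σ p·log₁₀ q.
  −0.32·log₁₀(0.25) = 0.19266
  −0.03·log₁₀(0.61) = 0.00644
  −0.65·log₁₀(0.14) = 0.55502
H(P,Q) = 0.7541 dits.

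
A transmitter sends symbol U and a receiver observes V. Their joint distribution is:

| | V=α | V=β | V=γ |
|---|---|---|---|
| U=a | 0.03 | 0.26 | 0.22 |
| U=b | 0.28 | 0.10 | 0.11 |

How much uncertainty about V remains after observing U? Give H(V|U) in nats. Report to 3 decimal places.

Marginals: p(U) = (0.5100, 0.4900), p(V) = (0.3100, 0.3600, 0.3300).
H(V|U) = Σ p(U) · H(V|U=·).
  U=a: p=0.5100, H(V|U=a) = 0.8728
  U=b: p=0.4900, H(V|U=b) = 0.9795
Weighted sum = 0.925 nats.

0.925 nats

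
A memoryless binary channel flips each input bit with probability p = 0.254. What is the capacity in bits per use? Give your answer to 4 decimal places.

0.1824 bits

Binary symmetric channel: C = 1 − h₂(ε) where h₂ is the binary entropy function.
h₂(0.254) = −0.254·log₂0.254 − 0.746·log₂0.746 = 0.8176.
C = 1 − 0.8176 = 0.1824 bits per channel use.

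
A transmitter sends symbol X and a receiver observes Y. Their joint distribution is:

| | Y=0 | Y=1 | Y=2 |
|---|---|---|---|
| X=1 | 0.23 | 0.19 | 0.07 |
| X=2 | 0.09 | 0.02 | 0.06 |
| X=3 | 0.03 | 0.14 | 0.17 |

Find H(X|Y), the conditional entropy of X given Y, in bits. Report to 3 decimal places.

Chain rule: H(X|Y) = H(X,Y) − H(Y).
Marginals: p(X) = (0.4900, 0.1700, 0.3400), p(Y) = (0.3500, 0.3500, 0.3000).
H(X,Y) = 2.8640 bits; H(Y) = 1.5813 bits.
H(X|Y) = 2.8640 − 1.5813 = 1.283 bits.

1.283 bits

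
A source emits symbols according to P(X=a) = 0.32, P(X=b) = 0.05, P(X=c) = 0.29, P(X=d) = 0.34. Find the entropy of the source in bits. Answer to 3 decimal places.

H(X) = −Σ p·log₂ p.
  −(0.32)·log₂(0.32) = 0.5260
  −(0.05)·log₂(0.05) = 0.2161
  −(0.29)·log₂(0.29) = 0.5179
  −(0.34)·log₂(0.34) = 0.5292
Sum: 0.5260 + 0.2161 + 0.5179 + 0.5292 = 1.789 bits.

1.789 bits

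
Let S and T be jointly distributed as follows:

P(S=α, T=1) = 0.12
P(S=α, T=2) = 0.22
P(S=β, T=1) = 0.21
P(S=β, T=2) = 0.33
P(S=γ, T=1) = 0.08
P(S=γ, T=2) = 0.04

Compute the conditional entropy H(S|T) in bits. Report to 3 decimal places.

1.349 bits

Marginals: p(S) = (0.3400, 0.5400, 0.1200), p(T) = (0.4100, 0.5900).
H(S|T) = Σ p(T) · H(S|T=·).
  T=1: p=0.4100, H(S|T=1) = 1.4732
  T=2: p=0.5900, H(S|T=2) = 1.2628
Weighted sum = 1.349 bits.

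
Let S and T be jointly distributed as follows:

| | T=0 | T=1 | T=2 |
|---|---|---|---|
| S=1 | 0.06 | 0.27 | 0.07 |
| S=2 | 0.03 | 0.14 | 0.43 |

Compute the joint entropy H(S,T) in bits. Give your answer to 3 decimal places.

2.095 bits

H(S,T) = −Σ p(x,y)·log₂ p(x,y) over all 6 cells.
  cell (1,0): −0.06·log₂0.06 = 0.2435
  cell (1,1): −0.27·log₂0.27 = 0.5100
  cell (1,2): −0.07·log₂0.07 = 0.2686
  cell (2,0): −0.03·log₂0.03 = 0.1518
  cell (2,1): −0.14·log₂0.14 = 0.3971
  cell (2,2): −0.43·log₂0.43 = 0.5236
Sum = 2.095 bits.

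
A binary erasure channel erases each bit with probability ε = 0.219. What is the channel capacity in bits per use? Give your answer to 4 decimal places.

Binary erasure channel: capacity C = 1 − ε.
C = 1 − 0.219 = 0.7810 bits per channel use.

0.7810 bits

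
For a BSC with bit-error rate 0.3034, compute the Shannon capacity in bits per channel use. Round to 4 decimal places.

0.1146 bits

Binary symmetric channel: C = 1 − h₂(ε) where h₂ is the binary entropy function.
h₂(0.3034) = −0.3034·log₂0.3034 − 0.6966·log₂0.6966 = 0.8854.
C = 1 − 0.8854 = 0.1146 bits per channel use.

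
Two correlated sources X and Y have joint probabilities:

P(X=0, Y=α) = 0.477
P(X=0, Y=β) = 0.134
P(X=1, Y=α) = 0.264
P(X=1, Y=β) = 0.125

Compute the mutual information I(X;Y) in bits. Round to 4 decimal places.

0.0092 bits

Marginals: p(X) = (0.6110, 0.3890), p(Y) = (0.7410, 0.2590).
I(X;Y) = Σ p(x,y)·log₂[p(x,y)/(p(x)p(y))].
  (0,α): 0.477·log₂(1.0536) = 0.03590
  (0,β): 0.134·log₂(0.8468) = -0.03216
  (1,α): 0.264·log₂(0.9159) = -0.03347
  (1,β): 0.125·log₂(1.2407) = 0.03889
Sum = 0.0092 bits.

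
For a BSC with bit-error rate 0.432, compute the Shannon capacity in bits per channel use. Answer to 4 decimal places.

0.0134 bits

Binary symmetric channel: C = 1 − h₂(ε) where h₂ is the binary entropy function.
h₂(0.432) = −0.432·log₂0.432 − 0.568·log₂0.568 = 0.9866.
C = 1 − 0.9866 = 0.0134 bits per channel use.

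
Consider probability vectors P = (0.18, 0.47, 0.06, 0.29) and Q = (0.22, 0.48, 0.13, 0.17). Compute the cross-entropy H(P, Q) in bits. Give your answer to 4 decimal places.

H(P,Q) = −Σ p·log₂ q.
  −0.18·log₂(0.22) = 0.39320
  −0.47·log₂(0.48) = 0.49768
  −0.06·log₂(0.13) = 0.17660
  −0.29·log₂(0.17) = 0.74135
H(P,Q) = 1.8088 bits.

1.8088 bits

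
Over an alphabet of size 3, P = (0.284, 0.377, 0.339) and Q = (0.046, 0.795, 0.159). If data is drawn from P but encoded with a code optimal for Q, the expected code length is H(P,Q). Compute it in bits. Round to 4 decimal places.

2.2857 bits

H(P,Q) = −Σ p·log₂ q.
  −0.284·log₂(0.046) = 1.26159
  −0.377·log₂(0.795) = 0.12478
  −0.339·log₂(0.159) = 0.89933
H(P,Q) = 2.2857 bits.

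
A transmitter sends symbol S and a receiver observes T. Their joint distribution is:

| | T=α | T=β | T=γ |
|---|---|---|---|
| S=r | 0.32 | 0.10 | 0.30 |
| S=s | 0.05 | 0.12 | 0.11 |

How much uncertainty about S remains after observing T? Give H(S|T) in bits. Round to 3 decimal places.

Marginals: p(S) = (0.7200, 0.2800), p(T) = (0.3700, 0.2200, 0.4100).
H(S|T) = Σ p(T) · H(S|T=·).
  T=α: p=0.3700, H(S|T=α) = 0.5714
  T=β: p=0.2200, H(S|T=β) = 0.9940
  T=γ: p=0.4100, H(S|T=γ) = 0.8390
Weighted sum = 0.774 bits.

0.774 bits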